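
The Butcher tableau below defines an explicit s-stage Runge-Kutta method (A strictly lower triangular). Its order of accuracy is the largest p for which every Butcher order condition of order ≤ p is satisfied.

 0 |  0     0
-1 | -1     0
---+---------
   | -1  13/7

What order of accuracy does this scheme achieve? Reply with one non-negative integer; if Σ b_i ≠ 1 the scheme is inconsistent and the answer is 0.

b = (-1, 13/7)
c = (0, -1)
Σ b_i: (-1)·1 + 13/7·1 = 6/7 ≠ 1 ⇒ order 0.

0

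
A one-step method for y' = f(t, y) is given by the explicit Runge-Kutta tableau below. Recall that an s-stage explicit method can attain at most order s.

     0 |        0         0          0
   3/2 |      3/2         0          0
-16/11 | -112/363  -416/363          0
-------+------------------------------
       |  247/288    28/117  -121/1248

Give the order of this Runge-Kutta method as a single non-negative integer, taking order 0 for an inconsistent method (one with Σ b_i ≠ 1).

b = (247/288, 28/117, -121/1248)
c = (0, 3/2, -16/11)
Ac = (0, 0, -208/121)
Σ b_i: 247/288·1 + 28/117·1 + (-121/1248)·1 = 1 ✓
b·c: 28/117·3/2 + (-121/1248)·(-16/11) = 1/2 ✓
b·c²: 28/117·9/4 + (-121/1248)·256/121 = 1/3 ✓
b·Ac: (-121/1248)·(-208/121) = 1/6 ✓; 3 stages ⇒ order 3.

3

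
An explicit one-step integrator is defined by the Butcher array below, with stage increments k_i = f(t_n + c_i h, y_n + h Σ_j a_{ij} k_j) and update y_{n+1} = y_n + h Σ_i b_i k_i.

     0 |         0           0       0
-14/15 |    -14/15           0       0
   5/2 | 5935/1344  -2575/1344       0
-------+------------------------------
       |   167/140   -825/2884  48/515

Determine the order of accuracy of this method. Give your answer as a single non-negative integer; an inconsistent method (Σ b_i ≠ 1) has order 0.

b = (167/140, -825/2884, 48/515)
c = (0, -14/15, 5/2)
Ac = (0, 0, 515/288)
Σ b_i: 167/140·1 + (-825/2884)·1 + 48/515·1 = 1 ✓
b·c: (-825/2884)·(-14/15) + 48/515·5/2 = 1/2 ✓
b·c²: (-825/2884)·196/225 + 48/515·25/4 = 1/3 ✓
b·Ac: 48/515·515/288 = 1/6 ✓; 3 stages ⇒ order 3.

3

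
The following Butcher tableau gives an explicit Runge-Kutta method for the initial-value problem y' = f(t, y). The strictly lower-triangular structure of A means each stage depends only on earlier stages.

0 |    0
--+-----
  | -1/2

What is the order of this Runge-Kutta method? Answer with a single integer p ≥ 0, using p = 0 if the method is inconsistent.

0

b = (-1/2)
c = (0)
Σ b_i: (-1/2)·1 = -1/2 ≠ 1 ⇒ order 0.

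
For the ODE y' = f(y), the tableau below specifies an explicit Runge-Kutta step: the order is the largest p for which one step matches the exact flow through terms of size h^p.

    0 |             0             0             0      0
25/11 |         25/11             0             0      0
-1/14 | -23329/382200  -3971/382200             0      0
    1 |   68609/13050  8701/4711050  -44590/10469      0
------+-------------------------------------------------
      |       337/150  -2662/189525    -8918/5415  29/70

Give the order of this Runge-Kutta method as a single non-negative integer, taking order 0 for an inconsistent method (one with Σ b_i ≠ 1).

4

b = (337/150, -2662/189525, -8918/5415, 29/70)
c = (0, 25/11, -1/14, 1)
Ac = (0, 0, -361/15288, 161/522)
Σ b_i: 337/150·1 + (-2662/189525)·1 + (-8918/5415)·1 + 29/70·1 = 1 ✓
b·c: (-2662/189525)·25/11 + (-8918/5415)·(-1/14) + 29/70·1 = 1/2 ✓
b·c²: (-2662/189525)·625/121 + (-8918/5415)·1/196 + 29/70·1 = 1/3 ✓
b·Ac: (-8918/5415)·(-361/15288) + 29/70·161/522 = 1/6 ✓
b·c³: (-2662/189525)·15625/1331 + (-8918/5415)·(-1/2744) + 29/70·1 = 1/4 ✓
b·(c∘Ac): (-8918/5415)·361/214032 + 29/70·161/522 = 1/8 ✓
b·Ac²: (-8918/5415)·(-9025/168168) + 29/70·(-35/2871) = 1/12 ✓
b·A²c: 29/70·35/348 = 1/24 ✓; 4 stages ⇒ order 4.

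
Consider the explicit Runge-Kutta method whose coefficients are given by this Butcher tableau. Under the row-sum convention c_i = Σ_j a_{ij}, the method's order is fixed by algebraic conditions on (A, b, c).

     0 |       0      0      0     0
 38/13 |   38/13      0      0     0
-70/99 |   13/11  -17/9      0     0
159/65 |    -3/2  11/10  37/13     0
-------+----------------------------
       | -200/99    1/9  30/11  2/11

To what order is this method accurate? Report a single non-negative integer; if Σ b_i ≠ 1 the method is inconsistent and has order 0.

b = (-200/99, 1/9, 30/11, 2/11)
c = (0, 38/13, -70/99, 159/65)
Ac = (0, 0, -646/117, 7741/6435)
Σ b_i: (-200/99)·1 + 1/9·1 + 30/11·1 + 2/11·1 = 1 ✓
b·c: 1/9·38/13 + 30/11·(-70/99) + 2/11·159/65 = -82028/70785 ≠ 1/2 ⇒ order 1.

1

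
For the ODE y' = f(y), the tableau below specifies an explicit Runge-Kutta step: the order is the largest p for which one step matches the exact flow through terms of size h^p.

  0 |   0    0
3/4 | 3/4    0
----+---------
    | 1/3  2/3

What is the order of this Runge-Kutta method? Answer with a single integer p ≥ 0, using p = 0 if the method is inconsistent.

2

b = (1/3, 2/3)
c = (0, 3/4)
Σ b_i: 1/3·1 + 2/3·1 = 1 ✓
b·c: 2/3·3/4 = 1/2 ✓; 2 stages ⇒ order 2.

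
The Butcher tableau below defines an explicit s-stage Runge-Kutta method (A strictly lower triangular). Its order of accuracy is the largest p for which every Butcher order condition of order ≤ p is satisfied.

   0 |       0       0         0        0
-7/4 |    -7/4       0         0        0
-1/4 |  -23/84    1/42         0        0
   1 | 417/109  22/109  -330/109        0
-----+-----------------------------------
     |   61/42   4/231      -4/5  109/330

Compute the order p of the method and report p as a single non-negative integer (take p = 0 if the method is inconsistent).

b = (61/42, 4/231, -4/5, 109/330)
c = (0, -7/4, -1/4, 1)
Ac = (0, 0, -1/24, 44/109)
Σ b_i: 61/42·1 + 4/231·1 + (-4/5)·1 + 109/330·1 = 1 ✓
b·c: 4/231·(-7/4) + (-4/5)·(-1/4) + 109/330·1 = 1/2 ✓
b·c²: 4/231·49/16 + (-4/5)·1/16 + 109/330·1 = 1/3 ✓
b·Ac: (-4/5)·(-1/24) + 109/330·44/109 = 1/6 ✓
b·c³: 4/231·(-343/64) + (-4/5)·(-1/64) + 109/330·1 = 1/4 ✓
b·(c∘Ac): (-4/5)·1/96 + 109/330·44/109 = 1/8 ✓
b·Ac²: (-4/5)·7/96 + 109/330·187/436 = 1/12 ✓
b·A²c: 109/330·55/436 = 1/24 ✓; 4 stages ⇒ order 4.

4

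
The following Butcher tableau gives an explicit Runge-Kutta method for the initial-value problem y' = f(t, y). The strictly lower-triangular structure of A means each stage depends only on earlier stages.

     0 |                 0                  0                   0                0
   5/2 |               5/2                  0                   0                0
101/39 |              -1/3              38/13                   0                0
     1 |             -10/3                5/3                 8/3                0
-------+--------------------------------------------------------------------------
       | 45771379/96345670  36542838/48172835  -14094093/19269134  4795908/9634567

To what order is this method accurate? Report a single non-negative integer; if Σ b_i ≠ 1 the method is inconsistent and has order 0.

3

b = (45771379/96345670, 36542838/48172835, -14094093/19269134, 4795908/9634567)
c = (0, 5/2, 101/39, 1)
Ac = (0, 0, 95/13, 2591/234)
Σ b_i: 45771379/96345670·1 + 36542838/48172835·1 + (-14094093/19269134)·1 + 4795908/9634567·1 = 1 ✓
b·c: 36542838/48172835·5/2 + (-14094093/19269134)·101/39 + 4795908/9634567·1 = 1/2 ✓
b·c²: 36542838/48172835·25/4 + (-14094093/19269134)·10201/1521 + 4795908/9634567·1 = 1/3 ✓
b·Ac: (-14094093/19269134)·95/13 + 4795908/9634567·2591/234 = 1/6 ✓
b·c³: 36542838/48172835·125/8 + (-14094093/19269134)·1030301/59319 + 4795908/9634567·1 = -1594289479/4508977356 ≠ 1/4 ⇒ order 3.
b·(c∘Ac): (-14094093/19269134)·9595/507 + 4795908/9634567·2591/234 = -481573763/57807402 ≠ 1/8
b·Ac²: (-14094093/19269134)·475/26 + 4795908/9634567·516557/18252 = 3269799829/4508977356 ≠ 1/12
b·A²c: 4795908/9634567·760/39 = 93458720/9634567 ≠ 1/24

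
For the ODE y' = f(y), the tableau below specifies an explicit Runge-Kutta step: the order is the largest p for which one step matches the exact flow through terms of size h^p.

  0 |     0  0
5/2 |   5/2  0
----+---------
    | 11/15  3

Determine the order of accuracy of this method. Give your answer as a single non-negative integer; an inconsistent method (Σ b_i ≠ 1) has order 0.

0

b = (11/15, 3)
c = (0, 5/2)
Σ b_i: 11/15·1 + 3·1 = 56/15 ≠ 1 ⇒ order 0.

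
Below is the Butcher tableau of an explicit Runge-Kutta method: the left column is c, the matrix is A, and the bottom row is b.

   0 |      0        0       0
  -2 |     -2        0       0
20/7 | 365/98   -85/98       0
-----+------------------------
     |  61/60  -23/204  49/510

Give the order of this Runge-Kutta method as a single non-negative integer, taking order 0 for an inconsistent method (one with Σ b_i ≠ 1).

b = (61/60, -23/204, 49/510)
c = (0, -2, 20/7)
Ac = (0, 0, 85/49)
Σ b_i: 61/60·1 + (-23/204)·1 + 49/510·1 = 1 ✓
b·c: (-23/204)·(-2) + 49/510·20/7 = 1/2 ✓
b·c²: (-23/204)·4 + 49/510·400/49 = 1/3 ✓
b·Ac: 49/510·85/49 = 1/6 ✓; 3 stages ⇒ order 3.

3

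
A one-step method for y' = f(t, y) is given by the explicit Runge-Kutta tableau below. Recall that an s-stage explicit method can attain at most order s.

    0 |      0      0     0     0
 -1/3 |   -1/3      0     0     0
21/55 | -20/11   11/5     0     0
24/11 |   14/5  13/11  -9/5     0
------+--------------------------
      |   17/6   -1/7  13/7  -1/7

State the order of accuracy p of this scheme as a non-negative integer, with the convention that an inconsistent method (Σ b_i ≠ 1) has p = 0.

0

b = (17/6, -1/7, 13/7, -1/7)
c = (0, -1/3, 21/55, 24/11)
Ac = (0, 0, -11/15, -892/825)
Σ b_i: 17/6·1 + (-1/7)·1 + 13/7·1 + (-1/7)·1 = 185/42 ≠ 1 ⇒ order 0.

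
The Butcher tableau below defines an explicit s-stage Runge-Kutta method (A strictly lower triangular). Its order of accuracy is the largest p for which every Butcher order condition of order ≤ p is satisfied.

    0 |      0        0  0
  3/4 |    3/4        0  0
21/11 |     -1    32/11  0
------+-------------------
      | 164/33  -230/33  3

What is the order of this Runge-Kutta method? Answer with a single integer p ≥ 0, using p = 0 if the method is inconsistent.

b = (164/33, -230/33, 3)
c = (0, 3/4, 21/11)
Ac = (0, 0, 24/11)
Σ b_i: 164/33·1 + (-230/33)·1 + 3·1 = 1 ✓
b·c: (-230/33)·3/4 + 3·21/11 = 1/2 ✓
b·c²: (-230/33)·9/16 + 3·441/121 = 6789/968 ≠ 1/3 ⇒ order 2.
b·Ac: 3·24/11 = 72/11 ≠ 1/6

2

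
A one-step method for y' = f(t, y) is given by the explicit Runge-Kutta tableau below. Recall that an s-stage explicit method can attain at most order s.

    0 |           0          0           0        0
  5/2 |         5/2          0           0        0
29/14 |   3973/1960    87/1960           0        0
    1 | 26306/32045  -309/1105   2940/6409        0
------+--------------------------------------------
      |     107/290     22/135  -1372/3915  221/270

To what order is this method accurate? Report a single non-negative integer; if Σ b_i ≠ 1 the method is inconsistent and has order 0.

b = (107/290, 22/135, -1372/3915, 221/270)
c = (0, 5/2, 29/14, 1)
Ac = (0, 0, 87/784, 111/442)
Σ b_i: 107/290·1 + 22/135·1 + (-1372/3915)·1 + 221/270·1 = 1 ✓
b·c: 22/135·5/2 + (-1372/3915)·29/14 + 221/270·1 = 1/2 ✓
b·c²: 22/135·25/4 + (-1372/3915)·841/196 + 221/270·1 = 1/3 ✓
b·Ac: (-1372/3915)·87/784 + 221/270·111/442 = 1/6 ✓
b·c³: 22/135·125/8 + (-1372/3915)·24389/2744 + 221/270·1 = 1/4 ✓
b·(c∘Ac): (-1372/3915)·2523/10976 + 221/270·111/442 = 1/8 ✓
b·Ac²: (-1372/3915)·435/1568 + 221/270·15/68 = 1/12 ✓
b·A²c: 221/270·45/884 = 1/24 ✓; 4 stages ⇒ order 4.

4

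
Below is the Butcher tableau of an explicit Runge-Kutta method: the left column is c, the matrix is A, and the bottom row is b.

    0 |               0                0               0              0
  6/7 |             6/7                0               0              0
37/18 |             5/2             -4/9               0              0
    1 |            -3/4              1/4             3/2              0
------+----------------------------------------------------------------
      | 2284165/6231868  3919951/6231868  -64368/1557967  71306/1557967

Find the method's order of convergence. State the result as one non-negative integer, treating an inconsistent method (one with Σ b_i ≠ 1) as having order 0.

b = (2284165/6231868, 3919951/6231868, -64368/1557967, 71306/1557967)
c = (0, 6/7, 37/18, 1)
Ac = (0, 0, -8/21, 277/84)
Σ b_i: 2284165/6231868·1 + 3919951/6231868·1 + (-64368/1557967)·1 + 71306/1557967·1 = 1 ✓
b·c: 3919951/6231868·6/7 + (-64368/1557967)·37/18 + 71306/1557967·1 = 1/2 ✓
b·c²: 3919951/6231868·36/49 + (-64368/1557967)·1369/324 + 71306/1557967·1 = 1/3 ✓
b·Ac: (-64368/1557967)·(-8/21) + 71306/1557967·277/84 = 1/6 ✓
b·c³: 3919951/6231868·216/343 + (-64368/1557967)·50653/5832 + 71306/1557967·1 = 24453218/294455763 ≠ 1/4 ⇒ order 3.
b·(c∘Ac): (-64368/1557967)·(-148/189) + 71306/1557967·277/84 = 11992873/65434614 ≠ 1/8
b·Ac²: (-64368/1557967)·(-16/49) + 71306/1557967·69025/10584 = 367453747/1177823052 ≠ 1/12
b·A²c: 71306/1557967·(-4/7) = -285224/10905769 ≠ 1/24

3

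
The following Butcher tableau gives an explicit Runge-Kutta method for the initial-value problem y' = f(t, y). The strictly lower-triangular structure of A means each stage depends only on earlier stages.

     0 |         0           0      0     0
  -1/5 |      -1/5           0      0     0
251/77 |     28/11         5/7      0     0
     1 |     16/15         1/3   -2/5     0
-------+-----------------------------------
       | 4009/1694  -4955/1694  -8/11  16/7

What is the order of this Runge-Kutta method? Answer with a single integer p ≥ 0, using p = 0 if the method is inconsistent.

2

b = (4009/1694, -4955/1694, -8/11, 16/7)
c = (0, -1/5, 251/77, 1)
Ac = (0, 0, -1/7, -1583/1155)
Σ b_i: 4009/1694·1 + (-4955/1694)·1 + (-8/11)·1 + 16/7·1 = 1 ✓
b·c: (-4955/1694)·(-1/5) + (-8/11)·251/77 + 16/7·1 = 1/2 ✓
b·c²: (-4955/1694)·1/25 + (-8/11)·63001/5929 + 16/7·1 = -3625667/652190 ≠ 1/3 ⇒ order 2.
b·Ac: (-8/11)·(-1/7) + 16/7·(-1583/1155) = -24488/8085 ≠ 1/6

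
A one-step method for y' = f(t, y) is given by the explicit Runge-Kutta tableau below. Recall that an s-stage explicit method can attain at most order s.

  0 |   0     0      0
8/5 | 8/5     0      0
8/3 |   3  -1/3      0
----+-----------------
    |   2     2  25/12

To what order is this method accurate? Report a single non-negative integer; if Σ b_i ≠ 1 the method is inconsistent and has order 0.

0

b = (2, 2, 25/12)
c = (0, 8/5, 8/3)
Ac = (0, 0, -8/15)
Σ b_i: 2·1 + 2·1 + 25/12·1 = 73/12 ≠ 1 ⇒ order 0.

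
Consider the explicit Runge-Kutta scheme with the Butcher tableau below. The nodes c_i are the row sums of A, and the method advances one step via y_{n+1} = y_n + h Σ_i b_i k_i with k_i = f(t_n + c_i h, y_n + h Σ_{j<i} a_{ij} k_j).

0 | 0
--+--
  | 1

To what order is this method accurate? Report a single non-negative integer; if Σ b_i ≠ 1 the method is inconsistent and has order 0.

1

b = (1)
c = (0)
Σ b_i: 1·1 = 1 ✓; 1 stage ⇒ order 1.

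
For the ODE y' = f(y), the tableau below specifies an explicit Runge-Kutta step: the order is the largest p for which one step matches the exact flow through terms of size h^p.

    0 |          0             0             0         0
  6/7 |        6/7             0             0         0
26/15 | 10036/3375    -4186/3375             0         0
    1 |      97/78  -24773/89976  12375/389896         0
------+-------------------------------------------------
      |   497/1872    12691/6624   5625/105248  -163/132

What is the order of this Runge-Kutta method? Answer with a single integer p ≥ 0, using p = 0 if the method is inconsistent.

4

b = (497/1872, 12691/6624, 5625/105248, -163/132)
c = (0, 6/7, 26/15, 1)
Ac = (0, 0, -1196/1125, -59/326)
Σ b_i: 497/1872·1 + 12691/6624·1 + 5625/105248·1 + (-163/132)·1 = 1 ✓
b·c: 12691/6624·6/7 + 5625/105248·26/15 + (-163/132)·1 = 1/2 ✓
b·c²: 12691/6624·36/49 + 5625/105248·676/225 + (-163/132)·1 = 1/3 ✓
b·Ac: 5625/105248·(-1196/1125) + (-163/132)·(-59/326) = 1/6 ✓
b·c³: 12691/6624·216/343 + 5625/105248·17576/3375 + (-163/132)·1 = 1/4 ✓
b·(c∘Ac): 5625/105248·(-31096/16875) + (-163/132)·(-59/326) = 1/8 ✓
b·Ac²: 5625/105248·(-2392/2625) + (-163/132)·(-122/1141) = 1/12 ✓
b·A²c: (-163/132)·(-11/326) = 1/24 ✓; 4 stages ⇒ order 4.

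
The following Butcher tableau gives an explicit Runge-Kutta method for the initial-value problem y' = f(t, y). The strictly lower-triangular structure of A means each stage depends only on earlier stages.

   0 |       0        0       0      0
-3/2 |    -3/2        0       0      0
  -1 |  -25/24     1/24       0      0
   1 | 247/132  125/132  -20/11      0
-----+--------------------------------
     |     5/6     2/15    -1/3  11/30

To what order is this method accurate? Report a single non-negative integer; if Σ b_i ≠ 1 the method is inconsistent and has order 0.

4

b = (5/6, 2/15, -1/3, 11/30)
c = (0, -3/2, -1, 1)
Ac = (0, 0, -1/16, 35/88)
Σ b_i: 5/6·1 + 2/15·1 + (-1/3)·1 + 11/30·1 = 1 ✓
b·c: 2/15·(-3/2) + (-1/3)·(-1) + 11/30·1 = 1/2 ✓
b·c²: 2/15·9/4 + (-1/3)·1 + 11/30·1 = 1/3 ✓
b·Ac: (-1/3)·(-1/16) + 11/30·35/88 = 1/6 ✓
b·c³: 2/15·(-27/8) + (-1/3)·(-1) + 11/30·1 = 1/4 ✓
b·(c∘Ac): (-1/3)·1/16 + 11/30·35/88 = 1/8 ✓
b·Ac²: (-1/3)·3/32 + 11/30·5/16 = 1/12 ✓
b·A²c: 11/30·5/44 = 1/24 ✓; 4 stages ⇒ order 4.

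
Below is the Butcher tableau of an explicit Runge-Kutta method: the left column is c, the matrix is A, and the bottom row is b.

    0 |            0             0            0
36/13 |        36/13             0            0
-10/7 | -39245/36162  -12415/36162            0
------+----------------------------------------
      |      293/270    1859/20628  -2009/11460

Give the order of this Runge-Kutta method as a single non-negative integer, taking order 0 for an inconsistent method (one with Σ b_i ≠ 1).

b = (293/270, 1859/20628, -2009/11460)
c = (0, 36/13, -10/7)
Ac = (0, 0, -1910/2009)
Σ b_i: 293/270·1 + 1859/20628·1 + (-2009/11460)·1 = 1 ✓
b·c: 1859/20628·36/13 + (-2009/11460)·(-10/7) = 1/2 ✓
b·c²: 1859/20628·1296/169 + (-2009/11460)·100/49 = 1/3 ✓
b·Ac: (-2009/11460)·(-1910/2009) = 1/6 ✓; 3 stages ⇒ order 3.

3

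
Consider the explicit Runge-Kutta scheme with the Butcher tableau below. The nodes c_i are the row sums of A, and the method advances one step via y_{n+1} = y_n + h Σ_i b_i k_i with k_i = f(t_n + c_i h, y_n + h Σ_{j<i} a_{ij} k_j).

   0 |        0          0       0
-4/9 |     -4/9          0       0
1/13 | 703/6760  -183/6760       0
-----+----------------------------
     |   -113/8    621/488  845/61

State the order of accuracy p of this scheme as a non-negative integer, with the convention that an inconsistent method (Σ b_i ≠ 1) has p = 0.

b = (-113/8, 621/488, 845/61)
c = (0, -4/9, 1/13)
Ac = (0, 0, 61/5070)
Σ b_i: (-113/8)·1 + 621/488·1 + 845/61·1 = 1 ✓
b·c: 621/488·(-4/9) + 845/61·1/13 = 1/2 ✓
b·c²: 621/488·16/81 + 845/61·1/169 = 1/3 ✓
b·Ac: 845/61·61/5070 = 1/6 ✓; 3 stages ⇒ order 3.

3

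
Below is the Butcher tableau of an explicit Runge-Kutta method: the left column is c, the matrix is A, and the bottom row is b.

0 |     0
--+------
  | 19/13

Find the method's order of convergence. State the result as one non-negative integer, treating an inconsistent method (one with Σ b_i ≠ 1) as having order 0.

b = (19/13)
c = (0)
Σ b_i: 19/13·1 = 19/13 ≠ 1 ⇒ order 0.

0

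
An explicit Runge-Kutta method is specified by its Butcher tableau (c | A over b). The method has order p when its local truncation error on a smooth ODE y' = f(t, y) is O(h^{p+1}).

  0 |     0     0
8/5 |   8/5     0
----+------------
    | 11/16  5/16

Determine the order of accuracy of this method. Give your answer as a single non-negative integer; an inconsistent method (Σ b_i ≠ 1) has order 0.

b = (11/16, 5/16)
c = (0, 8/5)
Σ b_i: 11/16·1 + 5/16·1 = 1 ✓
b·c: 5/16·8/5 = 1/2 ✓; 2 stages ⇒ order 2.

2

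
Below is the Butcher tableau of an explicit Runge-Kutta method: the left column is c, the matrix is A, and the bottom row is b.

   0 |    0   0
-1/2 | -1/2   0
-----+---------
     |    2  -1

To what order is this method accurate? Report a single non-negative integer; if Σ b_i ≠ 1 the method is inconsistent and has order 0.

2

b = (2, -1)
c = (0, -1/2)
Σ b_i: 2·1 + (-1)·1 = 1 ✓
b·c: (-1)·(-1/2) = 1/2 ✓; 2 stages ⇒ order 2.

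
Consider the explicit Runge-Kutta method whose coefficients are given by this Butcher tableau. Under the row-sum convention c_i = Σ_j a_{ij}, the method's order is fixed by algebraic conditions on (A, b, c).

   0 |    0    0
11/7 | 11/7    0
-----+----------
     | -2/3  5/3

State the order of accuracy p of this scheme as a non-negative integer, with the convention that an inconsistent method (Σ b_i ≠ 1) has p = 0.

b = (-2/3, 5/3)
c = (0, 11/7)
Σ b_i: (-2/3)·1 + 5/3·1 = 1 ✓
b·c: 5/3·11/7 = 55/21 ≠ 1/2 ⇒ order 1.

1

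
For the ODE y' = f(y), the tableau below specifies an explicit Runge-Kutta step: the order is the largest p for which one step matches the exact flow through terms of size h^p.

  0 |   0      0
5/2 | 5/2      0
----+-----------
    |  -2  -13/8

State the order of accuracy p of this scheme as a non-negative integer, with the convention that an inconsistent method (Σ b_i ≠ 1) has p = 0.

0

b = (-2, -13/8)
c = (0, 5/2)
Σ b_i: (-2)·1 + (-13/8)·1 = -29/8 ≠ 1 ⇒ order 0.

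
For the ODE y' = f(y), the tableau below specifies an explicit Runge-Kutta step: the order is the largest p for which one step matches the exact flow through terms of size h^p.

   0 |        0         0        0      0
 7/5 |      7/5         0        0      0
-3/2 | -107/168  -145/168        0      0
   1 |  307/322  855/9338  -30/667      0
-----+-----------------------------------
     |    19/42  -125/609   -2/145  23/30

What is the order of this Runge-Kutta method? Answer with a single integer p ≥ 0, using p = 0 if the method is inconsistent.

4

b = (19/42, -125/609, -2/145, 23/30)
c = (0, 7/5, -3/2, 1)
Ac = (0, 0, -29/24, 9/46)
Σ b_i: 19/42·1 + (-125/609)·1 + (-2/145)·1 + 23/30·1 = 1 ✓
b·c: (-125/609)·7/5 + (-2/145)·(-3/2) + 23/30·1 = 1/2 ✓
b·c²: (-125/609)·49/25 + (-2/145)·9/4 + 23/30·1 = 1/3 ✓
b·Ac: (-2/145)·(-29/24) + 23/30·9/46 = 1/6 ✓
b·c³: (-125/609)·343/125 + (-2/145)·(-27/8) + 23/30·1 = 1/4 ✓
b·(c∘Ac): (-2/145)·29/16 + 23/30·9/46 = 1/8 ✓
b·Ac²: (-2/145)·(-203/120) + 23/30·9/115 = 1/12 ✓
b·A²c: 23/30·5/92 = 1/24 ✓; 4 stages ⇒ order 4.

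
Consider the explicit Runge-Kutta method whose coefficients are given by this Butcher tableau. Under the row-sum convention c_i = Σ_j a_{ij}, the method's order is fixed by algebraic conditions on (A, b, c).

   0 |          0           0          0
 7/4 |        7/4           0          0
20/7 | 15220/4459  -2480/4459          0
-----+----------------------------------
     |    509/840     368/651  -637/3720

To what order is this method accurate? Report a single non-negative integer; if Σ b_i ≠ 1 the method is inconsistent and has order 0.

3

b = (509/840, 368/651, -637/3720)
c = (0, 7/4, 20/7)
Ac = (0, 0, -620/637)
Σ b_i: 509/840·1 + 368/651·1 + (-637/3720)·1 = 1 ✓
b·c: 368/651·7/4 + (-637/3720)·20/7 = 1/2 ✓
b·c²: 368/651·49/16 + (-637/3720)·400/49 = 1/3 ✓
b·Ac: (-637/3720)·(-620/637) = 1/6 ✓; 3 stages ⇒ order 3.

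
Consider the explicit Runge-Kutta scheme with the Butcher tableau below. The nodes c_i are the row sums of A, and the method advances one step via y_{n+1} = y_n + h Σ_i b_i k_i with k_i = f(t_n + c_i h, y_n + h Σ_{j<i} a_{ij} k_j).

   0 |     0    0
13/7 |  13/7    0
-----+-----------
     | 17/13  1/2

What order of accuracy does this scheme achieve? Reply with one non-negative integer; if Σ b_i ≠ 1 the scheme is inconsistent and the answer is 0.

b = (17/13, 1/2)
c = (0, 13/7)
Σ b_i: 17/13·1 + 1/2·1 = 47/26 ≠ 1 ⇒ order 0.

0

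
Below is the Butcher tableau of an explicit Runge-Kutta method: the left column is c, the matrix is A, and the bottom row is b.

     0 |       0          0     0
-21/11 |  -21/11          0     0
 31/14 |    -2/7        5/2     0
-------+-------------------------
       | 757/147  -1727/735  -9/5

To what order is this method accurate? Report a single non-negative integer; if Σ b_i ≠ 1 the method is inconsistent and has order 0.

b = (757/147, -1727/735, -9/5)
c = (0, -21/11, 31/14)
Ac = (0, 0, -105/22)
Σ b_i: 757/147·1 + (-1727/735)·1 + (-9/5)·1 = 1 ✓
b·c: (-1727/735)·(-21/11) + (-9/5)·31/14 = 1/2 ✓
b·c²: (-1727/735)·441/121 + (-9/5)·961/196 = -37491/2156 ≠ 1/3 ⇒ order 2.
b·Ac: (-9/5)·(-105/22) = 189/22 ≠ 1/6

2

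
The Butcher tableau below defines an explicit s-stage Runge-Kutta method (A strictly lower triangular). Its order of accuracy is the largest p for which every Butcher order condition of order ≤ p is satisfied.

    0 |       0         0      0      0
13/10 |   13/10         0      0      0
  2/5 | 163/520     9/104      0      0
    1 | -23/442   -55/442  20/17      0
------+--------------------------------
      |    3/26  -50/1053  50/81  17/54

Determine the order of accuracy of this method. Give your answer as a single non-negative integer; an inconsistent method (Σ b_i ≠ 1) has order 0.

4

b = (3/26, -50/1053, 50/81, 17/54)
c = (0, 13/10, 2/5, 1)
Ac = (0, 0, 9/80, 21/68)
Σ b_i: 3/26·1 + (-50/1053)·1 + 50/81·1 + 17/54·1 = 1 ✓
b·c: (-50/1053)·13/10 + 50/81·2/5 + 17/54·1 = 1/2 ✓
b·c²: (-50/1053)·169/100 + 50/81·4/25 + 17/54·1 = 1/3 ✓
b·Ac: 50/81·9/80 + 17/54·21/68 = 1/6 ✓
b·c³: (-50/1053)·2197/1000 + 50/81·8/125 + 17/54·1 = 1/4 ✓
b·(c∘Ac): 50/81·9/200 + 17/54·21/68 = 1/8 ✓
b·Ac²: 50/81·117/800 + 17/54·(-3/136) = 1/12 ✓
b·A²c: 17/54·9/68 = 1/24 ✓; 4 stages ⇒ order 4.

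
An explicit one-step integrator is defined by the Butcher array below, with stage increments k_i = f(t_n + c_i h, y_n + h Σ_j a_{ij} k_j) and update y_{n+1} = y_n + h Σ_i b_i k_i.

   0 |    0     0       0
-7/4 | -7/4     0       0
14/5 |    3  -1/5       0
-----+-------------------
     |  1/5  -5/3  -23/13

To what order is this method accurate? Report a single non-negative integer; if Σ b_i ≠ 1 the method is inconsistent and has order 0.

0

b = (1/5, -5/3, -23/13)
c = (0, -7/4, 14/5)
Ac = (0, 0, 7/20)
Σ b_i: 1/5·1 + (-5/3)·1 + (-23/13)·1 = -631/195 ≠ 1 ⇒ order 0.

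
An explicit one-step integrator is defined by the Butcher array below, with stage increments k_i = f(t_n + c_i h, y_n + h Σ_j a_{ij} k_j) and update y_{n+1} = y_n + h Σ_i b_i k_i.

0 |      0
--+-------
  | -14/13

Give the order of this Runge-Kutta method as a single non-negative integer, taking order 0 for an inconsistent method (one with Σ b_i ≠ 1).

b = (-14/13)
c = (0)
Σ b_i: (-14/13)·1 = -14/13 ≠ 1 ⇒ order 0.

0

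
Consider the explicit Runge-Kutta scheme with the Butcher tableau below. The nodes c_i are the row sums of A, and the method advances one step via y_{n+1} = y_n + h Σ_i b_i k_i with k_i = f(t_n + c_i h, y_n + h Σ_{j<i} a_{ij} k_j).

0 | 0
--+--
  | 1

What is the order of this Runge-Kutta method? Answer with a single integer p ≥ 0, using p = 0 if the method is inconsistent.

b = (1)
c = (0)
Σ b_i: 1·1 = 1 ✓; 1 stage ⇒ order 1.

1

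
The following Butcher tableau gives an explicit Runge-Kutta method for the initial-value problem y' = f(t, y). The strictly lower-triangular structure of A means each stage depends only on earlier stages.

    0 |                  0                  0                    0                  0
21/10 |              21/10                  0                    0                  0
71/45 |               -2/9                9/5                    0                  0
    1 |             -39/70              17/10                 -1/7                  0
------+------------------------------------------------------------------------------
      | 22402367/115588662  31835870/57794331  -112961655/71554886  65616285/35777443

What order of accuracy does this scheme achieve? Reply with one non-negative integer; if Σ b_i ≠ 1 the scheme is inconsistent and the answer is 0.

3

b = (22402367/115588662, 31835870/57794331, -112961655/71554886, 65616285/35777443)
c = (0, 21/10, 71/45, 1)
Ac = (0, 0, 189/50, 21071/6300)
Σ b_i: 22402367/115588662·1 + 31835870/57794331·1 + (-112961655/71554886)·1 + 65616285/35777443·1 = 1 ✓
b·c: 31835870/57794331·21/10 + (-112961655/71554886)·71/45 + 65616285/35777443·1 = 1/2 ✓
b·c²: 31835870/57794331·441/100 + (-112961655/71554886)·5041/2025 + 65616285/35777443·1 = 1/3 ✓
b·Ac: (-112961655/71554886)·189/50 + 65616285/35777443·21071/6300 = 1/6 ✓
b·c³: 31835870/57794331·9261/1000 + (-112961655/71554886)·357911/91125 + 65616285/35777443·1 = 5460644527/7430699700 ≠ 1/4 ⇒ order 3.
b·(c∘Ac): (-112961655/71554886)·1491/250 + 65616285/35777443·21071/6300 = -677257039/206408325 ≠ 1/8
b·Ac²: (-112961655/71554886)·3969/500 + 65616285/35777443·4049159/567000 = 2186526557/3863963844 ≠ 1/12
b·A²c: 65616285/35777443·(-27/50) = -354327939/357774430 ≠ 1/24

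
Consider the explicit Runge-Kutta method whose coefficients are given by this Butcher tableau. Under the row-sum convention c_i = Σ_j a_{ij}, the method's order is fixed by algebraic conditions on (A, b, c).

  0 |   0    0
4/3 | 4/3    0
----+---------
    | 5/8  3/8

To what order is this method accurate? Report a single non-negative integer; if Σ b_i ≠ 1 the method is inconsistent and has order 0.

b = (5/8, 3/8)
c = (0, 4/3)
Σ b_i: 5/8·1 + 3/8·1 = 1 ✓
b·c: 3/8·4/3 = 1/2 ✓; 2 stages ⇒ order 2.

2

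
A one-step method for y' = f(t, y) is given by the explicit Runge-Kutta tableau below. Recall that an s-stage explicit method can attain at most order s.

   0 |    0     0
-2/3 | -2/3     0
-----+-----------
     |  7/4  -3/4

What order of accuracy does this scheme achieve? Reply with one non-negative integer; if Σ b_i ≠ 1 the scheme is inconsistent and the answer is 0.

2

b = (7/4, -3/4)
c = (0, -2/3)
Σ b_i: 7/4·1 + (-3/4)·1 = 1 ✓
b·c: (-3/4)·(-2/3) = 1/2 ✓; 2 stages ⇒ order 2.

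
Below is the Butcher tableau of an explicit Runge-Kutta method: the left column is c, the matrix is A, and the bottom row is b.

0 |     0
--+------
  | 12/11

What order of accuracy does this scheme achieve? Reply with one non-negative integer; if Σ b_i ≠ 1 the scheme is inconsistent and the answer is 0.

b = (12/11)
c = (0)
Σ b_i: 12/11·1 = 12/11 ≠ 1 ⇒ order 0.

0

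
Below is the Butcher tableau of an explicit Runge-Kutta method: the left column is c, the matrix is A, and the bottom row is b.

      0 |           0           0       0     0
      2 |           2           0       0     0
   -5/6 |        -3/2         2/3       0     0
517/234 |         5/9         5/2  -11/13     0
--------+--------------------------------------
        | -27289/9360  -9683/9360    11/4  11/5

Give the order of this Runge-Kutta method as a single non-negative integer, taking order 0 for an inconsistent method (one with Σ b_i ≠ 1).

2

b = (-27289/9360, -9683/9360, 11/4, 11/5)
c = (0, 2, -5/6, 517/234)
Ac = (0, 0, 4/3, 445/78)
Σ b_i: (-27289/9360)·1 + (-9683/9360)·1 + 11/4·1 + 11/5·1 = 1 ✓
b·c: (-9683/9360)·2 + 11/4·(-5/6) + 11/5·517/234 = 1/2 ✓
b·c²: (-9683/9360)·4 + 11/4·25/36 + 11/5·267289/54756 = 9320447/1095120 ≠ 1/3 ⇒ order 2.
b·Ac: 11/4·4/3 + 11/5·445/78 = 1265/78 ≠ 1/6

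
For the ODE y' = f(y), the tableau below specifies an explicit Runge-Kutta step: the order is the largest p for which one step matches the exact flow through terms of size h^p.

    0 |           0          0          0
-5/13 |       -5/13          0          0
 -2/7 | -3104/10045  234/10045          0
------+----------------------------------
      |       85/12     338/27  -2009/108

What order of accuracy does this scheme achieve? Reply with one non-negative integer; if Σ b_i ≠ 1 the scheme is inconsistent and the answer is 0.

3

b = (85/12, 338/27, -2009/108)
c = (0, -5/13, -2/7)
Ac = (0, 0, -18/2009)
Σ b_i: 85/12·1 + 338/27·1 + (-2009/108)·1 = 1 ✓
b·c: 338/27·(-5/13) + (-2009/108)·(-2/7) = 1/2 ✓
b·c²: 338/27·25/169 + (-2009/108)·4/49 = 1/3 ✓
b·Ac: (-2009/108)·(-18/2009) = 1/6 ✓; 3 stages ⇒ order 3.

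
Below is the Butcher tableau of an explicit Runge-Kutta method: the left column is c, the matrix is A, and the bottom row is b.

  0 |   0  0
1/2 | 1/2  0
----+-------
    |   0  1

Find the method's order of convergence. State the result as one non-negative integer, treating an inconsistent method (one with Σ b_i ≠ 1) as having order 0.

b = (0, 1)
c = (0, 1/2)
Σ b_i: 1·1 = 1 ✓
b·c: 1·1/2 = 1/2 ✓; 2 stages ⇒ order 2.

2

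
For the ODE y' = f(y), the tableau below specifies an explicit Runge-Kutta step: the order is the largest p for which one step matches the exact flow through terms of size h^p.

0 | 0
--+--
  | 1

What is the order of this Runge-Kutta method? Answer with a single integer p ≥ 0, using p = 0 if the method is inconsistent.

1

b = (1)
c = (0)
Σ b_i: 1·1 = 1 ✓; 1 stage ⇒ order 1.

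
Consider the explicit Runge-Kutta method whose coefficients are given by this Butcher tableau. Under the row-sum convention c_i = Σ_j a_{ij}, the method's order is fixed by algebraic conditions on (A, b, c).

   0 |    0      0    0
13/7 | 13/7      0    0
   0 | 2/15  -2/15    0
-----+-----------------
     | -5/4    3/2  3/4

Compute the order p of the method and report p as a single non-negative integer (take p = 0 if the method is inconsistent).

b = (-5/4, 3/2, 3/4)
c = (0, 13/7, 0)
Ac = (0, 0, -26/105)
Σ b_i: (-5/4)·1 + 3/2·1 + 3/4·1 = 1 ✓
b·c: 3/2·13/7 = 39/14 ≠ 1/2 ⇒ order 1.

1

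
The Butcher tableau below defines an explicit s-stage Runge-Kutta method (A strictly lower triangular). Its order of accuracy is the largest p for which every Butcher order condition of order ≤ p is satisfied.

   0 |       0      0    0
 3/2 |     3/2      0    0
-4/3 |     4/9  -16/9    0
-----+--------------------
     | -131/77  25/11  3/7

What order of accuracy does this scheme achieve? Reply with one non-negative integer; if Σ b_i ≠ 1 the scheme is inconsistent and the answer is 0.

1

b = (-131/77, 25/11, 3/7)
c = (0, 3/2, -4/3)
Ac = (0, 0, -8/3)
Σ b_i: (-131/77)·1 + 25/11·1 + 3/7·1 = 1 ✓
b·c: 25/11·3/2 + 3/7·(-4/3) = 437/154 ≠ 1/2 ⇒ order 1.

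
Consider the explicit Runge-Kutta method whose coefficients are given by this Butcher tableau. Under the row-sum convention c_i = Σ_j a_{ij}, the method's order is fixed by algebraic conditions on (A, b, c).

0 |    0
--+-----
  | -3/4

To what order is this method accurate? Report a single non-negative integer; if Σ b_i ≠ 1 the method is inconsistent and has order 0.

b = (-3/4)
c = (0)
Σ b_i: (-3/4)·1 = -3/4 ≠ 1 ⇒ order 0.

0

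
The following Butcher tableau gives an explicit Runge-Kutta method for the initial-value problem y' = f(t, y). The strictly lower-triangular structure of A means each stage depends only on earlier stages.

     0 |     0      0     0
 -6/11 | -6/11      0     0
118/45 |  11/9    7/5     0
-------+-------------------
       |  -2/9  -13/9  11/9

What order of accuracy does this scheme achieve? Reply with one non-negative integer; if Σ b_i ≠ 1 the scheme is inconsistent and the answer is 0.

0

b = (-2/9, -13/9, 11/9)
c = (0, -6/11, 118/45)
Ac = (0, 0, -42/55)
Σ b_i: (-2/9)·1 + (-13/9)·1 + 11/9·1 = -4/9 ≠ 1 ⇒ order 0.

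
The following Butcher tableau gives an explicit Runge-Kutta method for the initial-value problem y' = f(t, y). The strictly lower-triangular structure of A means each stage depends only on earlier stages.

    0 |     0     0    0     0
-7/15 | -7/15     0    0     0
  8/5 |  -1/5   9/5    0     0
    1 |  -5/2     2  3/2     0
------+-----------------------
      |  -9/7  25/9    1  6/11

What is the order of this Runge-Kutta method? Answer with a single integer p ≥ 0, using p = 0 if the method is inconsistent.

b = (-9/7, 25/9, 1, 6/11)
c = (0, -7/15, 8/5, 1)
Ac = (0, 0, -21/25, 22/15)
Σ b_i: (-9/7)·1 + 25/9·1 + 1·1 + 6/11·1 = 2105/693 ≠ 1 ⇒ order 0.

0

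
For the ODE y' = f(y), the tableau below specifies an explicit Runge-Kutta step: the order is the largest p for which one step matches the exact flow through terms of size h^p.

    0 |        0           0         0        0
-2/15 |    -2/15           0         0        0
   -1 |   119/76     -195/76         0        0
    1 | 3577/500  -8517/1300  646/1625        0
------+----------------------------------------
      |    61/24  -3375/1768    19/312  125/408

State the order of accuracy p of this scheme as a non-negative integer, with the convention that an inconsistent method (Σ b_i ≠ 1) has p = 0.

b = (61/24, -3375/1768, 19/312, 125/408)
c = (0, -2/15, -1, 1)
Ac = (0, 0, 13/38, 119/250)
Σ b_i: 61/24·1 + (-3375/1768)·1 + 19/312·1 + 125/408·1 = 1 ✓
b·c: (-3375/1768)·(-2/15) + 19/312·(-1) + 125/408·1 = 1/2 ✓
b·c²: (-3375/1768)·4/225 + 19/312·1 + 125/408·1 = 1/3 ✓
b·Ac: 19/312·13/38 + 125/408·119/250 = 1/6 ✓
b·c³: (-3375/1768)·(-8/3375) + 19/312·(-1) + 125/408·1 = 1/4 ✓
b·(c∘Ac): 19/312·(-13/38) + 125/408·119/250 = 1/8 ✓
b·Ac²: 19/312·(-13/285) + 125/408·527/1875 = 1/12 ✓
b·A²c: 125/408·17/125 = 1/24 ✓; 4 stages ⇒ order 4.

4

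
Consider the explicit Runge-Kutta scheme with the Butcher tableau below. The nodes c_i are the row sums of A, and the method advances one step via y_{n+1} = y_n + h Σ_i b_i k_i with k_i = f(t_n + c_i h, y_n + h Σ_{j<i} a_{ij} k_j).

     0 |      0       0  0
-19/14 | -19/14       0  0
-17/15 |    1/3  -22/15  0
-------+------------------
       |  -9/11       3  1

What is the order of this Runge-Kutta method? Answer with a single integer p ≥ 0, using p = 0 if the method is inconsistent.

b = (-9/11, 3, 1)
c = (0, -19/14, -17/15)
Ac = (0, 0, 209/105)
Σ b_i: (-9/11)·1 + 3·1 + 1·1 = 35/11 ≠ 1 ⇒ order 0.

0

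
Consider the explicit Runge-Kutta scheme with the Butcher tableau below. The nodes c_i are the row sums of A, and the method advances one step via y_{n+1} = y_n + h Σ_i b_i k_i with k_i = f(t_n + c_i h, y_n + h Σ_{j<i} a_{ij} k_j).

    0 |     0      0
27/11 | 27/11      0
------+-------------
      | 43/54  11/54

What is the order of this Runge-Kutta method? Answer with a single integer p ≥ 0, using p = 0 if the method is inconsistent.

b = (43/54, 11/54)
c = (0, 27/11)
Σ b_i: 43/54·1 + 11/54·1 = 1 ✓
b·c: 11/54·27/11 = 1/2 ✓; 2 stages ⇒ order 2.

2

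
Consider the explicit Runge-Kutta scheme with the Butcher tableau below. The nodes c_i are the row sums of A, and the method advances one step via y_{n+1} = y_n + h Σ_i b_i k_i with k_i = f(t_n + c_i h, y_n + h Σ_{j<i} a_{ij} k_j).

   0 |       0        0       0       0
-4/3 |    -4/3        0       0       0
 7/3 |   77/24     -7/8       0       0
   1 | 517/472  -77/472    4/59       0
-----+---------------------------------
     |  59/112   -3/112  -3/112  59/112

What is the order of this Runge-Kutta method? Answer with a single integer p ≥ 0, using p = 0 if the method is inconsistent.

b = (59/112, -3/112, -3/112, 59/112)
c = (0, -4/3, 7/3, 1)
Ac = (0, 0, 7/6, 133/354)
Σ b_i: 59/112·1 + (-3/112)·1 + (-3/112)·1 + 59/112·1 = 1 ✓
b·c: (-3/112)·(-4/3) + (-3/112)·7/3 + 59/112·1 = 1/2 ✓
b·c²: (-3/112)·16/9 + (-3/112)·49/9 + 59/112·1 = 1/3 ✓
b·Ac: (-3/112)·7/6 + 59/112·133/354 = 1/6 ✓
b·c³: (-3/112)·(-64/27) + (-3/112)·343/27 + 59/112·1 = 1/4 ✓
b·(c∘Ac): (-3/112)·49/18 + 59/112·133/354 = 1/8 ✓
b·Ac²: (-3/112)·(-14/9) + 59/112·14/177 = 1/12 ✓
b·A²c: 59/112·14/177 = 1/24 ✓; 4 stages ⇒ order 4.

4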